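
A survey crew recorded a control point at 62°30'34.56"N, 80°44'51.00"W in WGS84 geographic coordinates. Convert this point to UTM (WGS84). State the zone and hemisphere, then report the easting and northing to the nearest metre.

Longitude -80.7475° lies in the 6° band [-84°, -78°), giving zone 17; latitude is north of the equator, so 17N.
Zone 17 central meridian λ₀ = 6×17 − 183 = -81°; Δλ = +0.2525°.
Transverse Mercator on WGS84 with k₀ = 0.9996 gives E = 513003.815 m, N = 6930977.618 m.

Zone 17N: E 513004 m, N 6930978 m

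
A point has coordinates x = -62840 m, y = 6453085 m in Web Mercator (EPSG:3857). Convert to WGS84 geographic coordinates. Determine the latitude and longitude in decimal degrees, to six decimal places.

R = 6378137 m. λ = x/R = -0.56450132°.
φ = 2·arctan(exp(y/R)) − 90° = 2·arctan(2.75041) − 90° = 50.03930177°.

lat 50.039302°, lon -0.564501°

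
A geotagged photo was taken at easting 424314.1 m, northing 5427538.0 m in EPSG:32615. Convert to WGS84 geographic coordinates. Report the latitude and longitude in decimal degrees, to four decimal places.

lat 48.9961°, lon -94.0347°

Zone 15N: λ₀ = -93°, k₀ = 0.9996, false easting 500000 m.
Meridian distance M = (N − FN)/k₀ = 5429709.9 m.
Inverse transverse Mercator on WGS84 gives φ = 48.99609997°, λ = -94.03469984°.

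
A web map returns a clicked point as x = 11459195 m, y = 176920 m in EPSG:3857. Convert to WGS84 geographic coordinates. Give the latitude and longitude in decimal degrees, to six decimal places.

R = 6378137 m. λ = x/R = 102.93970012°.
φ = 2·arctan(exp(y/R)) − 90° = 2·arctan(1.02813) − 90° = 1.58909563°.

lat 1.589096°, lon 102.939700°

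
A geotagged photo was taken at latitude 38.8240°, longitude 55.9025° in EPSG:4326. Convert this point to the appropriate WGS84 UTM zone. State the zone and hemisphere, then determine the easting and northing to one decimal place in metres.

Zone 40N: E 404729.3 m, N 4297818.1 m

Longitude 55.9025° lies in the 6° band [54°, 60°), giving zone 40; latitude is north of the equator, so 40N.
Zone 40 central meridian λ₀ = 6×40 − 183 = 57°; Δλ = -1.0975°.
Transverse Mercator on WGS84 with k₀ = 0.9996 gives E = 404729.303 m, N = 4297818.054 m.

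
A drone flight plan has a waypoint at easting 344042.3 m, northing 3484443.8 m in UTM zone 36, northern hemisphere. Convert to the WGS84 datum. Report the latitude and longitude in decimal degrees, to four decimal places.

Zone 36N: λ₀ = 33°, k₀ = 0.9996, false easting 500000 m.
Meridian distance M = (N − FN)/k₀ = 3485838.1 m.
Inverse transverse Mercator on WGS84 gives φ = 31.48429989°, λ = 31.35810045°.

lat 31.4843°, lon 31.3581°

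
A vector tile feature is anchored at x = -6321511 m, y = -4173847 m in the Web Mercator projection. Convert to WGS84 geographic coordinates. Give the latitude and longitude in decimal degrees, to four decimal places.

lat -35.0733°, lon -56.7871°

R = 6378137 m. λ = x/R = -56.78709950°.
φ = 2·arctan(exp(y/R)) − 90° = 2·arctan(0.51975) − 90° = -35.07330156°.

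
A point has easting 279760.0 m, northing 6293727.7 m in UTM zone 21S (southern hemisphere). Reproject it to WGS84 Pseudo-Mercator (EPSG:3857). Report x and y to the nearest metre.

x -6609049 m, y -3958296 m

Unproject from UTM 21S (λ₀ = -57°) → φ = -33.47329983°, λ = -59.37010022°.
Web Mercator (R = 6378137 m): x = -6609049.325 m, y = -3958296.431 m.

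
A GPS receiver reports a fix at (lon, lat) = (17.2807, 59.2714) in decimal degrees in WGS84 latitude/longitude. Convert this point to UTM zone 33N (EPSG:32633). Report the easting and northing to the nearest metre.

E 629982 m, N 6572497 m

Zone 33 central meridian λ₀ = 6×33 − 183 = 15°; Δλ = +2.2807°.
Transverse Mercator on WGS84 with k₀ = 0.9996 gives E = 629982.472 m, N = 6572497.445 m.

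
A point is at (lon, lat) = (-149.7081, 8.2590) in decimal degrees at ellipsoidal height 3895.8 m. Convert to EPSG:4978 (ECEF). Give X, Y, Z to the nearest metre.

WGS84: a = 6378137 m, e² = 0.006694380; N(φ) = a/√(1−e²sin²φ) = 6378577.574 m.
X = (N+h)·cosφ·cosλ = -5453898.239 m; Y = (N+h)·cosφ·sinλ = -3185966.588 m; Z = (N(1−e²)+h)·sinφ = 910696.147 m.

X -5453898 m, Y -3185967 m, Z 910696 m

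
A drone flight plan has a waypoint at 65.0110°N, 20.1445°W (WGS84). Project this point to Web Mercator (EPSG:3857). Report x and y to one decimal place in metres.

x -2242475.5 m, y 9611269.6 m

Web Mercator is spherical with R = a = 6378137 m.
x = R·λ = 6378137 × -0.351587851 = -2242475.482 m.
y = R·ln tan(π/4 + φ/2) = 6378137 × 1.506908609 = 9611269.554 m.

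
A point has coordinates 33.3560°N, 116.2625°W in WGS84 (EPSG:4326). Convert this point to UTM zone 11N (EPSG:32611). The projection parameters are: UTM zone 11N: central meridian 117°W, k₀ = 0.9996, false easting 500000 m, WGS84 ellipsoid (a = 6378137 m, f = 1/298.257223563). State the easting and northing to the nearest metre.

E 568617 m, N 3690997 m

Zone 11 central meridian λ₀ = 6×11 − 183 = -117°; Δλ = +0.7375°.
Transverse Mercator on WGS84 with k₀ = 0.9996 gives E = 568616.925 m, N = 3690997.091 m.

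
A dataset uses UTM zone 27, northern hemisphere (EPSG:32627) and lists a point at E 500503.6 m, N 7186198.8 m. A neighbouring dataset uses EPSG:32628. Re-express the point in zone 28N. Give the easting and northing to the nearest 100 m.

E 215800 m, N 7199700 m

UTM 27N → geographic: φ = 64.80030039°, λ = -20.98939977°.
UTM 28N (λ₀ = -15°) forward: E = 215783.838 m, N = 7199656.921 m.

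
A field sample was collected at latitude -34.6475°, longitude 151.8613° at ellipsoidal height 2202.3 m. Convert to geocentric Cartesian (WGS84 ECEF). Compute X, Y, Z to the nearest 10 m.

X -4633520 m, Y 2478100 m, Z -3607020 m

WGS84: a = 6378137 m, e² = 0.006694380; N(φ) = a/√(1−e²sin²φ) = 6385048.627 m.
X = (N+h)·cosφ·cosλ = -4633524.492 m; Y = (N+h)·cosφ·sinλ = 2478095.080 m; Z = (N(1−e²)+h)·sinφ = -3607016.897 m.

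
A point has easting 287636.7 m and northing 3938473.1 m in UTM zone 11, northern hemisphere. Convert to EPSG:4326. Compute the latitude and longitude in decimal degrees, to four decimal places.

lat 35.5672°, lon -119.3433°

Zone 11N: λ₀ = -117°, k₀ = 0.9996, false easting 500000 m.
Meridian distance M = (N − FN)/k₀ = 3940049.1 m.
Inverse transverse Mercator on WGS84 gives φ = 35.56720001°, λ = -119.34330002°.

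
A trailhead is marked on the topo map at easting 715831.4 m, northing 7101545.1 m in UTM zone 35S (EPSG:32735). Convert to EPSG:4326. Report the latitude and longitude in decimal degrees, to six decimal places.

Zone 35S: λ₀ = 27°, k₀ = 0.9996, false easting 500000 m, false northing 10000000 m.
Meridian distance M = (N − FN)/k₀ = -2899614.7 m.
Inverse transverse Mercator on WGS84 gives φ = -26.18940021°, λ = 29.15980012°.

lat -26.189400°, lon 29.159800°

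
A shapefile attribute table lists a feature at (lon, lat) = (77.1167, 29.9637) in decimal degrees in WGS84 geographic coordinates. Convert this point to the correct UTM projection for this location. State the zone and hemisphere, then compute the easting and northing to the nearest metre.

Zone 43N: E 704249 m, N 3316648 m

Longitude 77.1167° lies in the 6° band [72°, 78°), giving zone 43; latitude is north of the equator, so 43N.
Zone 43 central meridian λ₀ = 6×43 − 183 = 75°; Δλ = +2.1167°.
Transverse Mercator on WGS84 with k₀ = 0.9996 gives E = 704248.528 m, N = 3316647.909 m.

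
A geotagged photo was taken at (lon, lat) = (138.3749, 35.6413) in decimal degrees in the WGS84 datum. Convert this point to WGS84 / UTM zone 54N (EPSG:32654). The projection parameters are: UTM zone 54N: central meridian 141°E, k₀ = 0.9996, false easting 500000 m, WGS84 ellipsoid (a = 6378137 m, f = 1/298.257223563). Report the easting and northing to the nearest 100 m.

E 262300 m, N 3947300 m

Zone 54 central meridian λ₀ = 6×54 − 183 = 141°; Δλ = -2.6251°.
Transverse Mercator on WGS84 with k₀ = 0.9996 gives E = 262312.297 m, N = 3947338.736 m.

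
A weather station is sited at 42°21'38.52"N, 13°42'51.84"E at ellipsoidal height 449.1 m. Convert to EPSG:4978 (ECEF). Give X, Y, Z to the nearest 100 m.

X 4585800 m, Y 1119100 m, Z 4275600 m

WGS84: a = 6378137 m, e² = 0.006694380; N(φ) = a/√(1−e²sin²φ) = 6387851.535 m.
X = (N+h)·cosφ·cosλ = 4585846.826 m; Y = (N+h)·cosφ·sinλ = 1119130.069 m; Z = (N(1−e²)+h)·sinφ = 4275596.246 m.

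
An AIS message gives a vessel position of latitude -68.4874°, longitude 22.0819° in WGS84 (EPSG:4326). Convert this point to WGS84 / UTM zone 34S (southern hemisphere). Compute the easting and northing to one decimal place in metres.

E 544273.7 m, N 2402404.4 m

Zone 34 central meridian λ₀ = 6×34 − 183 = 21°; Δλ = +1.0819°.
Transverse Mercator on WGS84 with k₀ = 0.9996 gives E = 544273.655 m, N = 2402404.430 m.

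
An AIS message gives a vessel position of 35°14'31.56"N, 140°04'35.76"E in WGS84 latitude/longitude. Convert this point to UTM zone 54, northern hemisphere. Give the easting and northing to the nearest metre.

E 415986 m, N 3900282 m

Zone 54 central meridian λ₀ = 6×54 − 183 = 141°; Δλ = -0.9234°.
Transverse Mercator on WGS84 with k₀ = 0.9996 gives E = 415985.931 m, N = 3900282.243 m.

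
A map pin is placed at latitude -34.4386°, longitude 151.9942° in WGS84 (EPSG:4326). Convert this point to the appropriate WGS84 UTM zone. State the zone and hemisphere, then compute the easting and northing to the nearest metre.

Zone 56S: E 407595 m, N 6188752 m

Longitude 151.9942° lies in the 6° band [150°, 156°), giving zone 56; latitude is south of the equator, so 56S.
Zone 56 central meridian λ₀ = 6×56 − 183 = 153°; Δλ = -1.0058°.
Transverse Mercator on WGS84 with k₀ = 0.9996 gives E = 407594.927 m, N = 6188752.481 m.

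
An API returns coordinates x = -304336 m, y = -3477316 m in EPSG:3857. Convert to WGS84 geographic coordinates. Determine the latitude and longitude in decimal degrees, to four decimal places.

lat -29.7957°, lon -2.7339°

R = 6378137 m. λ = x/R = -2.73389680°.
φ = 2·arctan(exp(y/R)) − 90° = 2·arctan(0.57973) − 90° = -29.79570061°.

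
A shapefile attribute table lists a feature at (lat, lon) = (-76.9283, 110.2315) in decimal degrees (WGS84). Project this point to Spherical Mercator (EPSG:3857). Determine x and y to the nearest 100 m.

Web Mercator is spherical with R = a = 6378137 m.
x = R·λ = 6378137 × 1.923902614 = 12270914.449 m.
y = R·ln tan(π/4 + φ/2) = 6378137 × -2.166573858 = -13818704.887 m.

x 12270900 m, y -13818700 m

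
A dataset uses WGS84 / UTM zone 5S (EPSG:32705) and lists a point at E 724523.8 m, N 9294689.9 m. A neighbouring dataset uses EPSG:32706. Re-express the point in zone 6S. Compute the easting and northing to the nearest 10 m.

UTM 5S → geographic: φ = -6.37690027°, λ = -150.97020024°.
UTM 6S (λ₀ = -147°) forward: E = 60585.992 m, N = 9293438.795 m.

E 60590 m, N 9293440 m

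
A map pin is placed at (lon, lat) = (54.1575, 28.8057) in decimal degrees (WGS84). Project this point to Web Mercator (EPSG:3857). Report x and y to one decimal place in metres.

Web Mercator is spherical with R = a = 6378137 m.
x = R·λ = 6378137 × 0.945226690 = 6028785.323 m.
y = R·ln tan(π/4 + φ/2) = 6378137 × 0.525378988 = 3350939.166 m.

x 6028785.3 m, y 3350939.2 m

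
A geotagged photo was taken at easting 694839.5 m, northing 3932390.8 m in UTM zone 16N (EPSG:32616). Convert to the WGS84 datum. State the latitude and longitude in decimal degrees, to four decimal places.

lat 35.5160°, lon -84.8514°

Zone 16N: λ₀ = -87°, k₀ = 0.9996, false easting 500000 m.
Meridian distance M = (N − FN)/k₀ = 3933964.4 m.
Inverse transverse Mercator on WGS84 gives φ = 35.51599987°, λ = -84.85140018°.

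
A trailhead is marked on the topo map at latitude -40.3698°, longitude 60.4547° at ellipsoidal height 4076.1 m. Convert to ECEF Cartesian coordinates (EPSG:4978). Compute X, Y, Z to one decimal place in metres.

WGS84: a = 6378137 m, e² = 0.006694380; N(φ) = a/√(1−e²sin²φ) = 6387112.583 m.
X = (N+h)·cosφ·cosλ = 2401116.734 m; Y = (N+h)·cosφ·sinλ = 4236141.294 m; Z = (N(1−e²)+h)·sinφ = -4111995.599 m.

X 2401116.7 m, Y 4236141.3 m, Z -4111995.6 m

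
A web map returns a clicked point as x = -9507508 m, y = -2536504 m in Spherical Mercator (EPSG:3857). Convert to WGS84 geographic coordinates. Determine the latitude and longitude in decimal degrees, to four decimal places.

R = 6378137 m. λ = x/R = -85.40739750°.
φ = 2·arctan(exp(y/R)) − 90° = 2·arctan(0.67187) − 90° = -22.20789600°.

lat -22.2079°, lon -85.4074°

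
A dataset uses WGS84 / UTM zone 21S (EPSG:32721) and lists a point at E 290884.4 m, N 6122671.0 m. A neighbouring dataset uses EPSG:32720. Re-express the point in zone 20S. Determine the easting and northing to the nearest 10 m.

E 838380 m, N 6118780 m

UTM 21S → geographic: φ = -35.01699979°, λ = -59.29189993°.
UTM 20S (λ₀ = -63°) forward: E = 838381.544 m, N = 6118783.336 m.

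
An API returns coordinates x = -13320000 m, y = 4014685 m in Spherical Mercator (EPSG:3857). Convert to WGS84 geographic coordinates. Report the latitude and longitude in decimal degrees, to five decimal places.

R = 6378137 m. λ = x/R = -119.65559584°.
φ = 2·arctan(exp(y/R)) − 90° = 2·arctan(1.87657) − 90° = 33.89480024°.

lat 33.89480°, lon -119.65560°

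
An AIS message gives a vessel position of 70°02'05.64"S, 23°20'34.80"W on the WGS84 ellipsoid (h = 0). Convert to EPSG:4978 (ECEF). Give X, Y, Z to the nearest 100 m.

X 2005500 m, Y -865500 m, Z -5972400 m

WGS84: a = 6378137 m, e² = 0.006694380; N(φ) = a/√(1−e²sin²φ) = 6397080.916 m.
X = (N+h)·cosφ·cosλ = 2005484.554 m; Y = (N+h)·cosφ·sinλ = -865482.936 m; Z = (N(1−e²)+h)·sinφ = -5972370.556 m.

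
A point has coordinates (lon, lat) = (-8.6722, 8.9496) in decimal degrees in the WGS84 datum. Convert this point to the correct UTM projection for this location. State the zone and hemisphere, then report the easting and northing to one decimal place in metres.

Longitude -8.6722° lies in the 6° band [-12°, -6°), giving zone 29; latitude is north of the equator, so 29N.
Zone 29 central meridian λ₀ = 6×29 − 183 = -9°; Δλ = +0.3278°.
Transverse Mercator on WGS84 with k₀ = 0.9996 gives E = 536034.966 m, N = 989296.137 m.

Zone 29N: E 536035.0 m, N 989296.1 m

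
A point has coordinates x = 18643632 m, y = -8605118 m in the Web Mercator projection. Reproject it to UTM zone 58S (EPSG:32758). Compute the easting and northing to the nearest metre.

E 634415 m, N 3244730 m

Web Mercator inverse (R = 6378137 m) → φ = -60.90969829°, λ = 167.47859577°.
UTM 58S forward: E = 634415.212 m, N = 3244729.586 m.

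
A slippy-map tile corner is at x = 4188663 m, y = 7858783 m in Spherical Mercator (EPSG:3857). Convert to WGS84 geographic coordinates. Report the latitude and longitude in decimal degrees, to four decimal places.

lat 57.4796°, lon 37.6274°

R = 6378137 m. λ = x/R = 37.62739993°.
φ = 2·arctan(exp(y/R)) − 90° = 2·arctan(3.42857) − 90° = 57.47959926°.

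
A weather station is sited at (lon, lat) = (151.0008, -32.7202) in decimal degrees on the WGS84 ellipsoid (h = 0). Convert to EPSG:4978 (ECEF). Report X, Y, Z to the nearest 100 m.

WGS84: a = 6378137 m, e² = 0.006694380; N(φ) = a/√(1−e²sin²φ) = 6384383.873 m.
X = (N+h)·cosφ·cosλ = -4697891.275 m; Y = (N+h)·cosφ·sinλ = 2603997.908 m; Z = (N(1−e²)+h)·sinφ = -3427893.220 m.

X -4697900 m, Y 2604000 m, Z -3427900 m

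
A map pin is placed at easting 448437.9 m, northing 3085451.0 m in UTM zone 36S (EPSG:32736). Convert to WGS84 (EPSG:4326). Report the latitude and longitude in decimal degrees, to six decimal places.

Zone 36S: λ₀ = 33°, k₀ = 0.9996, false easting 500000 m, false northing 10000000 m.
Meridian distance M = (N − FN)/k₀ = -6917315.9 m.
Inverse transverse Mercator on WGS84 gives φ = -62.35880019°, λ = 32.00380035°.

lat -62.358800°, lon 32.003800°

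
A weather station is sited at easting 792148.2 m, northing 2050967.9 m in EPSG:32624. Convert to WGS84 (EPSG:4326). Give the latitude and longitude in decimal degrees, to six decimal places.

lat 18.529100°, lon -36.232800°

Zone 24N: λ₀ = -39°, k₀ = 0.9996, false easting 500000 m.
Meridian distance M = (N − FN)/k₀ = 2051788.6 m.
Inverse transverse Mercator on WGS84 gives φ = 18.52909991°, λ = -36.23280030°.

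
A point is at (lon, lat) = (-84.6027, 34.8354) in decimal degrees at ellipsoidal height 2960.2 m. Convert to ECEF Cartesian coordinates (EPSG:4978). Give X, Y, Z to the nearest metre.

WGS84: a = 6378137 m, e² = 0.006694380; N(φ) = a/√(1−e²sin²φ) = 6385114.413 m.
X = (N+h)·cosφ·cosλ = 493192.967 m; Y = (N+h)·cosφ·sinλ = -5220062.151 m; Z = (N(1−e²)+h)·sinφ = 3624584.629 m.

X 493193 m, Y -5220062 m, Z 3624585 m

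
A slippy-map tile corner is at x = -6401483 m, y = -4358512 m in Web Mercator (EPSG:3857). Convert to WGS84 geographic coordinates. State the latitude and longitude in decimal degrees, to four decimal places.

R = 6378137 m. λ = x/R = -57.50550020°.
φ = 2·arctan(exp(y/R)) − 90° = 2·arctan(0.50492) − 90° = -36.41959745°.

lat -36.4196°, lon -57.5055°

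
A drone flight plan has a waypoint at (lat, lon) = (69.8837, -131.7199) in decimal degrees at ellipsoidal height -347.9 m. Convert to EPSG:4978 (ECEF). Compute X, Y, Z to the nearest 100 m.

WGS84: a = 6378137 m, e² = 0.006694380; N(φ) = a/√(1−e²sin²φ) = 6397044.317 m.
X = (N+h)·cosφ·cosλ = -1464074.274 m; Y = (N+h)·cosφ·sinλ = -1642092.312 m; Z = (N(1−e²)+h)·sinφ = 5966263.392 m.

X -1464100 m, Y -1642100 m, Z 5966300 m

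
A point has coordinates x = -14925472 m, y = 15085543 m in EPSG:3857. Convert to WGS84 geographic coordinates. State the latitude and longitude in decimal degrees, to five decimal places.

R = 6378137 m. λ = x/R = -134.07779620°.
φ = 2·arctan(exp(y/R)) − 90° = 2·arctan(10.64612) − 90° = 79.26780073°.

lat 79.26780°, lon -134.07780°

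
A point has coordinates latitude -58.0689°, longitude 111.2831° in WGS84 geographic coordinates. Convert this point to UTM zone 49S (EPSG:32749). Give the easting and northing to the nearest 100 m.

E 516700 m, N 3563600 m

Zone 49 central meridian λ₀ = 6×49 − 183 = 111°; Δλ = +0.2831°.
Transverse Mercator on WGS84 with k₀ = 0.9996 gives E = 516701.632 m, N = 3563583.931 m.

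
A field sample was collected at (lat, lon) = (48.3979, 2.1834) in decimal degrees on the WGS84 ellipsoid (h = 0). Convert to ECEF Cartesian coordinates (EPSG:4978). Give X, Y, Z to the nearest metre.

WGS84: a = 6378137 m, e² = 0.006694380; N(φ) = a/√(1−e²sin²φ) = 6390108.154 m.
X = (N+h)·cosφ·cosλ = 4239655.202 m; Y = (N+h)·cosφ·sinλ = 161640.992 m; Z = (N(1−e²)+h)·sinφ = 4746367.049 m.

X 4239655 m, Y 161641 m, Z 4746367 m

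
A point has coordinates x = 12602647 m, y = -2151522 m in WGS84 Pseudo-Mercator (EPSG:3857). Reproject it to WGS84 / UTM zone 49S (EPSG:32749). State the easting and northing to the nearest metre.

Web Mercator inverse (R = 6378137 m) → φ = -18.97100057°, λ = 113.21150420°.
UTM 49S forward: E = 732846.779 m, N = 7900919.893 m.

E 732847 m, N 7900920 m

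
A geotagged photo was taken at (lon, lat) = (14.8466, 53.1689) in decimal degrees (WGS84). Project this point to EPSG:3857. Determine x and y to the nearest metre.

Web Mercator is spherical with R = a = 6378137 m.
x = R·λ = 6378137 × 0.259122053 = 1652715.952 m.
y = R·ln tan(π/4 + φ/2) = 6378137 × 1.099741376 = 7014301.163 m.

x 1652716 m, y 7014301 m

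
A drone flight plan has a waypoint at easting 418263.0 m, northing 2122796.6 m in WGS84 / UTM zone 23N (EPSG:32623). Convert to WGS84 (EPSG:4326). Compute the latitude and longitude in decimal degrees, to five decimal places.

lat 19.19690°, lon -45.77750°

Zone 23N: λ₀ = -45°, k₀ = 0.9996, false easting 500000 m.
Meridian distance M = (N − FN)/k₀ = 2123646.1 m.
Inverse transverse Mercator on WGS84 gives φ = 19.19690002°, λ = -45.77749964°.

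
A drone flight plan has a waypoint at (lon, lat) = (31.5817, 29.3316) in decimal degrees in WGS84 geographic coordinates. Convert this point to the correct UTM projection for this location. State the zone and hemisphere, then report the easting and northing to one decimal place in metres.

Zone 36N: E 362293.5 m, N 3245560.0 m

Longitude 31.5817° lies in the 6° band [30°, 36°), giving zone 36; latitude is north of the equator, so 36N.
Zone 36 central meridian λ₀ = 6×36 − 183 = 33°; Δλ = -1.4183°.
Transverse Mercator on WGS84 with k₀ = 0.9996 gives E = 362293.515 m, N = 3245559.992 m.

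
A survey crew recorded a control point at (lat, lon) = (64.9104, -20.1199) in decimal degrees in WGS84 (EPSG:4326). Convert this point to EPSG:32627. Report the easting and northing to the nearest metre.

Zone 27 central meridian λ₀ = 6×27 − 183 = -21°; Δλ = +0.8801°.
Transverse Mercator on WGS84 with k₀ = 0.9996 gives E = 541640.493 m, N = 7198758.545 m.

E 541640 m, N 7198759 m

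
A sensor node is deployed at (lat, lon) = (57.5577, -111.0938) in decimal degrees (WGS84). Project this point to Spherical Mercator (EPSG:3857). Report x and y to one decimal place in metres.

x -12366905.2 m, y 7874972.4 m

Web Mercator is spherical with R = a = 6378137 m.
x = R·λ = 6378137 × -1.938952589 = -12366905.246 m.
y = R·ln tan(π/4 + φ/2) = 6378137 × 1.234682235 = 7874972.446 m.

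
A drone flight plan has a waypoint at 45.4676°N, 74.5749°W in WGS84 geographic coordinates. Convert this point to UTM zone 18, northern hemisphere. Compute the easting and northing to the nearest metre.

E 533231 m, N 5034985 m

Zone 18 central meridian λ₀ = 6×18 − 183 = -75°; Δλ = +0.4251°.
Transverse Mercator on WGS84 with k₀ = 0.9996 gives E = 533230.741 m, N = 5034984.847 m.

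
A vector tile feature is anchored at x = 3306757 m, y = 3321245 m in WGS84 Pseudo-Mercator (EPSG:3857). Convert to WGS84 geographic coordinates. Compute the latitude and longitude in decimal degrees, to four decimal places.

lat 28.5717°, lon 29.7051°

R = 6378137 m. λ = x/R = 29.70510354°.
φ = 2·arctan(exp(y/R)) − 90° = 2·arctan(1.68324) − 90° = 28.57169869°.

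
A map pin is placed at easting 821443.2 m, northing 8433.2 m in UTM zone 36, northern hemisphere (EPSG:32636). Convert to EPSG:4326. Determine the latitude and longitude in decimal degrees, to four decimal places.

Zone 36N: λ₀ = 33°, k₀ = 0.9996, false easting 500000 m.
Meridian distance M = (N − FN)/k₀ = 8436.6 m.
Inverse transverse Mercator on WGS84 gives φ = 0.07620028°, λ = 35.88750012°.

lat 0.0762°, lon 35.8875°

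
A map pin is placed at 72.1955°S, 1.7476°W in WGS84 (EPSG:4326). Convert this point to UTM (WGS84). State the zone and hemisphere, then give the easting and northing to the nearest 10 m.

Zone 30S: E 542740 m, N 1988820 m

Longitude -1.7476° lies in the 6° band [-6°, 0°), giving zone 30; latitude is south of the equator, so 30S.
Zone 30 central meridian λ₀ = 6×30 − 183 = -3°; Δλ = +1.2524°.
Transverse Mercator on WGS84 with k₀ = 0.9996 gives E = 542739.473 m, N = 1988816.133 m.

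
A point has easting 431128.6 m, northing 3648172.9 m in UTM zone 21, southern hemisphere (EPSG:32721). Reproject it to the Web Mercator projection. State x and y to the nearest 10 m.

x -6472460 m, y -7822550 m

Unproject from UTM 21S (λ₀ = -57°) → φ = -57.30420031°, λ = -58.14309965°.
Web Mercator (R = 6378137 m): x = -6472460.246 m, y = -7822550.427 m.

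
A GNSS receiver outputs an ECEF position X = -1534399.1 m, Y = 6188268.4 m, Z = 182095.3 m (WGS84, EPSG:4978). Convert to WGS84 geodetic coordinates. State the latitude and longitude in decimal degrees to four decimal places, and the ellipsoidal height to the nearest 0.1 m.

λ = atan2(Y, X) = 103.92579968°; p = √(X²+Y²) = 6375660.5 m.
Bowring's method on WGS84 (a = 6378137 m, b = 6356752.314 m) gives φ = 1.64699996°, h = 140.867 m.

lat 1.6470°, lon 103.9258°, h 140.9 m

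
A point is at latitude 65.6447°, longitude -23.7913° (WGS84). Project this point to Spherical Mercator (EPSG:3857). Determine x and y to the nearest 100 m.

Web Mercator is spherical with R = a = 6378137 m.
x = R·λ = 6378137 × -0.415236518 = -2648435.401 m.
y = R·ln tan(π/4 + φ/2) = 6378137 × 1.533406138 = 9780274.424 m.

x -2648400 m, y 9780300 m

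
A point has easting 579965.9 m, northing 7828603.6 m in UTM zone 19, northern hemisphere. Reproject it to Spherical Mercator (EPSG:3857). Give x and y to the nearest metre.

x -7441474 m, y 11250067 m

Unproject from UTM 19N (λ₀ = -69°) → φ = 70.54979996°, λ = -66.84789881°.
Web Mercator (R = 6378137 m): x = -7441474.057 m, y = 11250066.623 m.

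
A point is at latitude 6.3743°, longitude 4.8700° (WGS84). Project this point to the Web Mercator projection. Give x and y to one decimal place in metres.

Web Mercator is spherical with R = a = 6378137 m.
x = R·λ = 6378137 × 0.084997535 = 542125.920 m.
y = R·ln tan(π/4 + φ/2) = 6378137 × 0.111482733 = 711052.144 m.

x 542125.9 m, y 711052.1 m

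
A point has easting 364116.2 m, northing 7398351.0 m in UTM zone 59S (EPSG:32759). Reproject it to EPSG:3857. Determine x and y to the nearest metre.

Unproject from UTM 59S (λ₀ = 171°) → φ = -23.51939994°, λ = 169.66900022°.
Web Mercator (R = 6378137 m): x = 18887466.708 m, y = -2694953.300 m.

x 18887467 m, y -2694953 m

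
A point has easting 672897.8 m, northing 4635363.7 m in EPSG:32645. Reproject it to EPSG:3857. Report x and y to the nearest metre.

x 9916652 m, y 5138731 m

Unproject from UTM 45N (λ₀ = 87°) → φ = 41.85130037°, λ = 89.08280006°.
Web Mercator (R = 6378137 m): x = 9916651.941 m, y = 5138730.922 m.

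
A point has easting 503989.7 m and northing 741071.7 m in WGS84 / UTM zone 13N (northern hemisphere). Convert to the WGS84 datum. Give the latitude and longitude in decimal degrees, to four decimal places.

lat 6.7044°, lon -104.9639°

Zone 13N: λ₀ = -105°, k₀ = 0.9996, false easting 500000 m.
Meridian distance M = (N − FN)/k₀ = 741368.2 m.
Inverse transverse Mercator on WGS84 gives φ = 6.70440037°, λ = -104.96390035°.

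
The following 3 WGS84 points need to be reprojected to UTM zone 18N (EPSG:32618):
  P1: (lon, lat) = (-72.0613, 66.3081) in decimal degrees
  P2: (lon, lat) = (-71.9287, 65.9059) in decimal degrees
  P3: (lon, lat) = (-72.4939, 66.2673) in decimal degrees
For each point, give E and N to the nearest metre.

P1: E 631727 m, N 7357347 m; P2: E 639865 m, N 7312845 m; P3: E 612527 m, N 7351958 m

UTM zone 18N: λ₀ = -75°, k₀ = 0.9996.
P1 (66.3081°, -72.0613°) → (631727.331, 7357346.768) m.
P2 (65.9059°, -71.9287°) → (639864.529, 7312844.622) m.
P3 (66.2673°, -72.4939°) → (612527.248, 7351957.895) m.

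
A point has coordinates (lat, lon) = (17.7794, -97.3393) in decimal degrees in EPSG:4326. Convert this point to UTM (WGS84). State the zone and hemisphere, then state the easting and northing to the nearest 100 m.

Longitude -97.3393° lies in the 6° band [-102°, -96°), giving zone 14; latitude is north of the equator, so 14N.
Zone 14 central meridian λ₀ = 6×14 − 183 = -99°; Δλ = +1.6607°.
Transverse Mercator on WGS84 with k₀ = 0.9996 gives E = 676043.547 m, N = 1966558.689 m.

Zone 14N: E 676000 m, N 1966600 m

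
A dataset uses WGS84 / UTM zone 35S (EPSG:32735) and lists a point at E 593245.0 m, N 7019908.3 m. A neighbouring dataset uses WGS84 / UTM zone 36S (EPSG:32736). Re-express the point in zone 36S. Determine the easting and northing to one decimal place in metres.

UTM 35S → geographic: φ = -26.93959988°, λ = 27.93929955°.
UTM 36S (λ₀ = 33°) forward: E = -2754.227 m, N = 7010178.293 m.

E -2754.2 m, N 7010178.3 m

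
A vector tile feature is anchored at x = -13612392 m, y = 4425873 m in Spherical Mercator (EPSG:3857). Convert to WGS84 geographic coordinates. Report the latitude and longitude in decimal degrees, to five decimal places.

lat 36.90500°, lon -122.28220°

R = 6378137 m. λ = x/R = -122.28219787°.
φ = 2·arctan(exp(y/R)) − 90° = 2·arctan(2.00153) − 90° = 36.90499805°.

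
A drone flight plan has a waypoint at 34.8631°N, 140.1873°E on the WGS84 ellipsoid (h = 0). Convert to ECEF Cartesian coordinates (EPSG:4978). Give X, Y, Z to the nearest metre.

WGS84: a = 6378137 m, e² = 0.006694380; N(φ) = a/√(1−e²sin²φ) = 6385124.125 m.
X = (N+h)·cosφ·cosλ = -4024388.594 m; Y = (N+h)·cosφ·sinλ = 3354505.702 m; Z = (N(1−e²)+h)·sinφ = 3625415.566 m.

X -4024389 m, Y 3354506 m, Z 3625416 m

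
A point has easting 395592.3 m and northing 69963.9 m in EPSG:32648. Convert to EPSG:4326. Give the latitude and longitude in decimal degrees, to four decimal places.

lat 0.6329°, lon 104.0617°

Zone 48N: λ₀ = 105°, k₀ = 0.9996, false easting 500000 m.
Meridian distance M = (N − FN)/k₀ = 69991.9 m.
Inverse transverse Mercator on WGS84 gives φ = 0.63289965°, λ = 104.06169971°.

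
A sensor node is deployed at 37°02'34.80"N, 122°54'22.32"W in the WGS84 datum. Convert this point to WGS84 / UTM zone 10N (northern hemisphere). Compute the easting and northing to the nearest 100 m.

E 508300 m, N 4099600 m

Zone 10 central meridian λ₀ = 6×10 − 183 = -123°; Δλ = +0.0938°.
Transverse Mercator on WGS84 with k₀ = 0.9996 gives E = 508341.254 m, N = 4099646.631 m.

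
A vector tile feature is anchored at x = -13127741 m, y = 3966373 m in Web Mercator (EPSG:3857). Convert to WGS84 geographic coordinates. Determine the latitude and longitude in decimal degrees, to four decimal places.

lat 33.5338°, lon -117.9285°

R = 6378137 m. λ = x/R = -117.92850386°.
φ = 2·arctan(exp(y/R)) − 90° = 2·arctan(1.86241) − 90° = 33.53379831°.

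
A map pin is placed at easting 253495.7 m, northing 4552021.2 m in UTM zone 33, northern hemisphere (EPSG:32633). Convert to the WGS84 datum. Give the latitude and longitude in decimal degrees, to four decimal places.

Zone 33N: λ₀ = 15°, k₀ = 0.9996, false easting 500000 m.
Meridian distance M = (N − FN)/k₀ = 4553842.7 m.
Inverse transverse Mercator on WGS84 gives φ = 41.08210004°, λ = 12.06550048°.

lat 41.0821°, lon 12.0655°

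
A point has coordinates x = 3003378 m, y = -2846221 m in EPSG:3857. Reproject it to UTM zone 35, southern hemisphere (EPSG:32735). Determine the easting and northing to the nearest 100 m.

E 498000 m, N 7261700 m

Web Mercator inverse (R = 6378137 m) → φ = -24.75939882°, λ = 26.97980361°.
UTM 35S forward: E = 497958.038 m, N = 7261693.099 m.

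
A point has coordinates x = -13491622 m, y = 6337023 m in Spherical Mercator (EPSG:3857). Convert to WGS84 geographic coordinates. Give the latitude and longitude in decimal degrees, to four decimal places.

R = 6378137 m. λ = x/R = -121.19730250°.
φ = 2·arctan(exp(y/R)) − 90° = 2·arctan(2.70082) − 90° = 49.36500159°.

lat 49.3650°, lon -121.1973°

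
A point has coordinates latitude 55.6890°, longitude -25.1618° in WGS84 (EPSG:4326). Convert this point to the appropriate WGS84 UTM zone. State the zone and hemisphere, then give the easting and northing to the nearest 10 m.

Zone 26N: E 615560 m, N 6173000 m

Longitude -25.1618° lies in the 6° band [-30°, -24°), giving zone 26; latitude is north of the equator, so 26N.
Zone 26 central meridian λ₀ = 6×26 − 183 = -27°; Δλ = +1.8382°.
Transverse Mercator on WGS84 with k₀ = 0.9996 gives E = 615556.226 m, N = 6172998.342 m.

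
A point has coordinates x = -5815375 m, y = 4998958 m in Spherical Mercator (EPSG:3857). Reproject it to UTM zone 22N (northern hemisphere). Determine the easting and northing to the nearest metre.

E 395536 m, N 4529418 m

Web Mercator inverse (R = 6378137 m) → φ = 40.90920071°, λ = -52.24040245°.
UTM 22N forward: E = 395536.046 m, N = 4529418.123 m.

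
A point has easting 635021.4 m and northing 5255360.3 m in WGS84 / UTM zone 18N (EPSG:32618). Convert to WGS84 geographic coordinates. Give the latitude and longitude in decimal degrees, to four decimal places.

lat 47.4377°, lon -73.2093°

Zone 18N: λ₀ = -75°, k₀ = 0.9996, false easting 500000 m.
Meridian distance M = (N − FN)/k₀ = 5257463.3 m.
Inverse transverse Mercator on WGS84 gives φ = 47.43769996°, λ = -73.20929973°.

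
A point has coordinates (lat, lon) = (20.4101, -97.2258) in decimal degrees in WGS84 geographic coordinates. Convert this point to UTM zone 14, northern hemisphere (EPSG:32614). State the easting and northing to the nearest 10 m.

E 685130 m, N 2257860 m

Zone 14 central meridian λ₀ = 6×14 − 183 = -99°; Δλ = +1.7742°.
Transverse Mercator on WGS84 with k₀ = 0.9996 gives E = 685127.773 m, N = 2257863.840 m.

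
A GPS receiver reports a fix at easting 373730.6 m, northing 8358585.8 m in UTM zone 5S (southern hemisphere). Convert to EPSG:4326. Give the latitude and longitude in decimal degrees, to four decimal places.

lat -14.8441°, lon -154.1736°

Zone 5S: λ₀ = -153°, k₀ = 0.9996, false easting 500000 m, false northing 10000000 m.
Meridian distance M = (N − FN)/k₀ = -1642071.0 m.
Inverse transverse Mercator on WGS84 gives φ = -14.84409984°, λ = -154.17359966°.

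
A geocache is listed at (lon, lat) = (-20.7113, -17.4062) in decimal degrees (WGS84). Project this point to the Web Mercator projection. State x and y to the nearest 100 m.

Web Mercator is spherical with R = a = 6378137 m.
x = R·λ = 6378137 × -0.361480377 = -2305571.370 m.
y = R·ln tan(π/4 + φ/2) = 6378137 × -0.308579264 = -1968160.821 m.

x -2305600 m, y -1968200 m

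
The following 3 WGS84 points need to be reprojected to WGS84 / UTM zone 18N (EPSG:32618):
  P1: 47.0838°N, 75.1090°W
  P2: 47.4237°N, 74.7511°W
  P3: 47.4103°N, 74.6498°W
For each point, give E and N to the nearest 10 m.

P1: E 491730 m, N 5214480 m; P2: E 518770 m, N 5252280 m; P3: E 526420 m, N 5250820 m

UTM zone 18N: λ₀ = -75°, k₀ = 0.9996.
P1 (47.0838°, -75.1090°) → (491726.178, 5214482.332) m.
P2 (47.4237°, -74.7511°) → (518772.650, 5252280.130) m.
P3 (47.4103°, -74.6498°) → (526419.640, 5250820.345) m.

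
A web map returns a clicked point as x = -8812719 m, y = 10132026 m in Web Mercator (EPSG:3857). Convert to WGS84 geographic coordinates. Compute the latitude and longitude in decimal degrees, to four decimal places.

R = 6378137 m. λ = x/R = -79.16600172°.
φ = 2·arctan(exp(y/R)) − 90° = 2·arctan(4.89667) − 90° = 66.91549878°.

lat 66.9155°, lon -79.1660°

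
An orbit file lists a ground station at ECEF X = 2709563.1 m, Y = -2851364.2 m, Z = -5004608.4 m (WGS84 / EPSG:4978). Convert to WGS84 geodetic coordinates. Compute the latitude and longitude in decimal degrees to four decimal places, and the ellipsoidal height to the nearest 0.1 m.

lat -52.0207°, lon -46.4607°, h 491.4 m

λ = atan2(Y, X) = -46.46069960°; p = √(X²+Y²) = 3933447.6 m.
Bowring's method on WGS84 (a = 6378137 m, b = 6356752.314 m) gives φ = -52.02070040°, h = 491.403 m.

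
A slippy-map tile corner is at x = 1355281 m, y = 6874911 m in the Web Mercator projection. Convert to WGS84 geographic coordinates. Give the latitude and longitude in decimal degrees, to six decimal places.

R = 6378137 m. λ = x/R = 12.17469637°.
φ = 2·arctan(exp(y/R)) − 90° = 2·arctan(2.93846) − 90° = 52.41169905°.

lat 52.411699°, lon 12.174696°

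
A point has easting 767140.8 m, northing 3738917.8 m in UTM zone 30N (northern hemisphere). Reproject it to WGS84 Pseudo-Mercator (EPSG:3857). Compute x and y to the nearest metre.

x -12902 m, y 3996179 m

Unproject from UTM 30N (λ₀ = -3°) → φ = 33.75669964°, λ = -0.11590002°.
Web Mercator (R = 6378137 m): x = -12901.931 m, y = 3996179.331 m.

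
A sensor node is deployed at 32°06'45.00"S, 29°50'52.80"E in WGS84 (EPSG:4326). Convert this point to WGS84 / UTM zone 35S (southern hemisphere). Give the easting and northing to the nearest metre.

E 768728 m, N 6443542 m

Zone 35 central meridian λ₀ = 6×35 − 183 = 27°; Δλ = +2.8480°.
Transverse Mercator on WGS84 with k₀ = 0.9996 gives E = 768728.321 m, N = 6443542.263 m.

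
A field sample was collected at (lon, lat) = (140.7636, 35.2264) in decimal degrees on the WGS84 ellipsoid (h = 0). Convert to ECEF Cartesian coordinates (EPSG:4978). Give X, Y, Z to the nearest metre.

WGS84: a = 6378137 m, e² = 0.006694380; N(φ) = a/√(1−e²sin²φ) = 6385251.823 m.
X = (N+h)·cosφ·cosλ = -4039999.365 m; Y = (N+h)·cosφ·sinλ = 3299219.143 m; Z = (N(1−e²)+h)·sinφ = 3658413.375 m.

X -4039999 m, Y 3299219 m, Z 3658413 m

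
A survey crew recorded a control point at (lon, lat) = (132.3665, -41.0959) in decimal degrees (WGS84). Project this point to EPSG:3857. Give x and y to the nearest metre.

Web Mercator is spherical with R = a = 6378137 m.
x = R·λ = 6378137 × 2.310231244 = 14734971.378 m.
y = R·ln tan(π/4 + φ/2) = 6378137 × -0.788082351 = -5026497.199 m.

x 14734971 m, y -5026497 m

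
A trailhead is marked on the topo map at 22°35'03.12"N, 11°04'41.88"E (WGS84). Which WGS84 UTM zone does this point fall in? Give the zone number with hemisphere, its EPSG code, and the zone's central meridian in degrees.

UTM zone = ⌊(λ + 180)/6⌋ + 1; 11.0783° ∈ [6°, 12°) → zone 32.
Hemisphere: N (φ ≥ 0).
Central meridian λ₀ = 6×32 − 183 = 9°.
EPSG code: 32632.

Zone 32N (EPSG:32632), central meridian 9°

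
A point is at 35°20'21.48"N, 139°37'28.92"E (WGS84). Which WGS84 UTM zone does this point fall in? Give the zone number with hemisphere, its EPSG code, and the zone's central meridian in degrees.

UTM zone = ⌊(λ + 180)/6⌋ + 1; 139.6247° ∈ [138°, 144°) → zone 54.
Hemisphere: N (φ ≥ 0).
Central meridian λ₀ = 6×54 − 183 = 141°.
EPSG code: 32654.

Zone 54N (EPSG:32654), central meridian 141°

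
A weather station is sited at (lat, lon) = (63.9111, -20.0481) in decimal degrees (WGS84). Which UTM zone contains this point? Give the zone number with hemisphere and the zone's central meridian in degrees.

UTM zone = ⌊(λ + 180)/6⌋ + 1; -20.0481° ∈ [-24°, -18°) → zone 27.
Hemisphere: N (φ ≥ 0).
Central meridian λ₀ = 6×27 − 183 = -21°.

Zone 27N, central meridian -21°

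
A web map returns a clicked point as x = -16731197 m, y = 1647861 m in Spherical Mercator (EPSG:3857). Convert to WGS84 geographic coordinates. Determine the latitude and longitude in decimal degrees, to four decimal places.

R = 6378137 m. λ = x/R = -150.29889987°.
φ = 2·arctan(exp(y/R)) − 90° = 2·arctan(1.29481) − 90° = 14.64099915°.

lat 14.6410°, lon -150.2989°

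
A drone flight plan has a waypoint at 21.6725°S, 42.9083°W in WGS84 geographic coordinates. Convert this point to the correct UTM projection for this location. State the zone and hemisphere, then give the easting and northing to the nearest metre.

Zone 23S: E 716434 m, N 7601963 m

Longitude -42.9083° lies in the 6° band [-48°, -42°), giving zone 23; latitude is south of the equator, so 23S.
Zone 23 central meridian λ₀ = 6×23 − 183 = -45°; Δλ = +2.0917°.
Transverse Mercator on WGS84 with k₀ = 0.9996 gives E = 716434.467 m, N = 7601962.539 m.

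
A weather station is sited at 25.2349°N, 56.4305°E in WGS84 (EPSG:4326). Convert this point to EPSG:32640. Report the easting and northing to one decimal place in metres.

Zone 40 central meridian λ₀ = 6×40 − 183 = 57°; Δλ = -0.5695°.
Transverse Mercator on WGS84 with k₀ = 0.9996 gives E = 442641.057 m, N = 2791079.836 m.

E 442641.1 m, N 2791079.8 m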